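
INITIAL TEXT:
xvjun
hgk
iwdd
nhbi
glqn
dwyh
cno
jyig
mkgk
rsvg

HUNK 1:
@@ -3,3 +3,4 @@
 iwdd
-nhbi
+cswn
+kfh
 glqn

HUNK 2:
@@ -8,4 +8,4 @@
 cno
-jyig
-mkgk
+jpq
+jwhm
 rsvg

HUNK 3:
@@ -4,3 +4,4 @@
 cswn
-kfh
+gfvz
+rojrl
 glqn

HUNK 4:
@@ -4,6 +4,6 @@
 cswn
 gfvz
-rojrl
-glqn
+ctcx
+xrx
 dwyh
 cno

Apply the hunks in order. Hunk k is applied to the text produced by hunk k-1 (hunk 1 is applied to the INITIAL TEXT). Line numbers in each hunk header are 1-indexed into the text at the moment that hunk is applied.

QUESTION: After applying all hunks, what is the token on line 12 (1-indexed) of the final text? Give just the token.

Hunk 1: at line 3 remove [nhbi] add [cswn,kfh] -> 11 lines: xvjun hgk iwdd cswn kfh glqn dwyh cno jyig mkgk rsvg
Hunk 2: at line 8 remove [jyig,mkgk] add [jpq,jwhm] -> 11 lines: xvjun hgk iwdd cswn kfh glqn dwyh cno jpq jwhm rsvg
Hunk 3: at line 4 remove [kfh] add [gfvz,rojrl] -> 12 lines: xvjun hgk iwdd cswn gfvz rojrl glqn dwyh cno jpq jwhm rsvg
Hunk 4: at line 4 remove [rojrl,glqn] add [ctcx,xrx] -> 12 lines: xvjun hgk iwdd cswn gfvz ctcx xrx dwyh cno jpq jwhm rsvg
Final line 12: rsvg

Answer: rsvg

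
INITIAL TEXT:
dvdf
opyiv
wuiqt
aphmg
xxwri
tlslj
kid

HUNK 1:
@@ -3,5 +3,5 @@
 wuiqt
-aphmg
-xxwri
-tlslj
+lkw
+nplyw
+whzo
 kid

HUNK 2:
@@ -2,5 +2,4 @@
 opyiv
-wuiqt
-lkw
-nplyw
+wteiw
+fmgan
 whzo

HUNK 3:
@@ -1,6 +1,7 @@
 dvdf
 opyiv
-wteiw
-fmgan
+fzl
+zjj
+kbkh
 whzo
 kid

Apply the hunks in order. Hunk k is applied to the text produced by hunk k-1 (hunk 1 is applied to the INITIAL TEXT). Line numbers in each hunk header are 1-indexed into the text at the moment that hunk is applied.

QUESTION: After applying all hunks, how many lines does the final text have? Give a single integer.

Answer: 7

Derivation:
Hunk 1: at line 3 remove [aphmg,xxwri,tlslj] add [lkw,nplyw,whzo] -> 7 lines: dvdf opyiv wuiqt lkw nplyw whzo kid
Hunk 2: at line 2 remove [wuiqt,lkw,nplyw] add [wteiw,fmgan] -> 6 lines: dvdf opyiv wteiw fmgan whzo kid
Hunk 3: at line 1 remove [wteiw,fmgan] add [fzl,zjj,kbkh] -> 7 lines: dvdf opyiv fzl zjj kbkh whzo kid
Final line count: 7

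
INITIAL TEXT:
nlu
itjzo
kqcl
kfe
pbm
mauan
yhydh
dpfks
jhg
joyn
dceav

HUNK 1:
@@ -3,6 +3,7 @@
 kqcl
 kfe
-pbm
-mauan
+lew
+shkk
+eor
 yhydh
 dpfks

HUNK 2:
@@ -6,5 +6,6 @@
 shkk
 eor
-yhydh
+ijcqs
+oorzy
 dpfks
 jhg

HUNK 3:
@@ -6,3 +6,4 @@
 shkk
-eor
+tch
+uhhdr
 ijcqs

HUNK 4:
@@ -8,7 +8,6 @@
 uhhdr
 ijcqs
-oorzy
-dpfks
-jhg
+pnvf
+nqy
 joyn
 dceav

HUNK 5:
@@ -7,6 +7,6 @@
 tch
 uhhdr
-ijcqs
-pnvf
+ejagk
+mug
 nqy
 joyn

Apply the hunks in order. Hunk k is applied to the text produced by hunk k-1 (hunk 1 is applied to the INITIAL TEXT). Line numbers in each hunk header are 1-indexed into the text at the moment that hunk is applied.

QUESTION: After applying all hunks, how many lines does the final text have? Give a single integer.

Answer: 13

Derivation:
Hunk 1: at line 3 remove [pbm,mauan] add [lew,shkk,eor] -> 12 lines: nlu itjzo kqcl kfe lew shkk eor yhydh dpfks jhg joyn dceav
Hunk 2: at line 6 remove [yhydh] add [ijcqs,oorzy] -> 13 lines: nlu itjzo kqcl kfe lew shkk eor ijcqs oorzy dpfks jhg joyn dceav
Hunk 3: at line 6 remove [eor] add [tch,uhhdr] -> 14 lines: nlu itjzo kqcl kfe lew shkk tch uhhdr ijcqs oorzy dpfks jhg joyn dceav
Hunk 4: at line 8 remove [oorzy,dpfks,jhg] add [pnvf,nqy] -> 13 lines: nlu itjzo kqcl kfe lew shkk tch uhhdr ijcqs pnvf nqy joyn dceav
Hunk 5: at line 7 remove [ijcqs,pnvf] add [ejagk,mug] -> 13 lines: nlu itjzo kqcl kfe lew shkk tch uhhdr ejagk mug nqy joyn dceav
Final line count: 13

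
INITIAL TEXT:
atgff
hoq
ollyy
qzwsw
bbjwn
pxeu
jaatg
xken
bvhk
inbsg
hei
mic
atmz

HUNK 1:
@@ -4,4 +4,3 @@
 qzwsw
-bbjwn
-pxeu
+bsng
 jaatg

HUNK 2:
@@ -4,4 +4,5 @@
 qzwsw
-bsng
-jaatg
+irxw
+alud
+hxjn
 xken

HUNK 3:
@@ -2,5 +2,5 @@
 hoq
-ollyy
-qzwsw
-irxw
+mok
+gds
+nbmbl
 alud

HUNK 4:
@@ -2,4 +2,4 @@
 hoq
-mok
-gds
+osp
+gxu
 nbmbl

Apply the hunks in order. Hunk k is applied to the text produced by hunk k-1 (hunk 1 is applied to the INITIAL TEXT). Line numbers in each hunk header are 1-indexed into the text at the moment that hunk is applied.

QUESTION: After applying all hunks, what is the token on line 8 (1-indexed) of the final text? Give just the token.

Answer: xken

Derivation:
Hunk 1: at line 4 remove [bbjwn,pxeu] add [bsng] -> 12 lines: atgff hoq ollyy qzwsw bsng jaatg xken bvhk inbsg hei mic atmz
Hunk 2: at line 4 remove [bsng,jaatg] add [irxw,alud,hxjn] -> 13 lines: atgff hoq ollyy qzwsw irxw alud hxjn xken bvhk inbsg hei mic atmz
Hunk 3: at line 2 remove [ollyy,qzwsw,irxw] add [mok,gds,nbmbl] -> 13 lines: atgff hoq mok gds nbmbl alud hxjn xken bvhk inbsg hei mic atmz
Hunk 4: at line 2 remove [mok,gds] add [osp,gxu] -> 13 lines: atgff hoq osp gxu nbmbl alud hxjn xken bvhk inbsg hei mic atmz
Final line 8: xken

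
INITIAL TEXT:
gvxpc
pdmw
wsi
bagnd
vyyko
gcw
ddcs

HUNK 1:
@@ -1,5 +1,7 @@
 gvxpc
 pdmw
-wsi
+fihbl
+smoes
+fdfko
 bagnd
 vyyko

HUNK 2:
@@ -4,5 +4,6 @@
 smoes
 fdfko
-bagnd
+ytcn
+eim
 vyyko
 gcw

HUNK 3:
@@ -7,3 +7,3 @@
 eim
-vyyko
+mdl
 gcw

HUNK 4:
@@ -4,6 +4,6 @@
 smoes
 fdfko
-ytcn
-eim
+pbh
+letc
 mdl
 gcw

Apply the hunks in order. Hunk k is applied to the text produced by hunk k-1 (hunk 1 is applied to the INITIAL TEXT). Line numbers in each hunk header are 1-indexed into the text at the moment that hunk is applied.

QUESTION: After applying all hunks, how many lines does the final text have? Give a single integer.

Answer: 10

Derivation:
Hunk 1: at line 1 remove [wsi] add [fihbl,smoes,fdfko] -> 9 lines: gvxpc pdmw fihbl smoes fdfko bagnd vyyko gcw ddcs
Hunk 2: at line 4 remove [bagnd] add [ytcn,eim] -> 10 lines: gvxpc pdmw fihbl smoes fdfko ytcn eim vyyko gcw ddcs
Hunk 3: at line 7 remove [vyyko] add [mdl] -> 10 lines: gvxpc pdmw fihbl smoes fdfko ytcn eim mdl gcw ddcs
Hunk 4: at line 4 remove [ytcn,eim] add [pbh,letc] -> 10 lines: gvxpc pdmw fihbl smoes fdfko pbh letc mdl gcw ddcs
Final line count: 10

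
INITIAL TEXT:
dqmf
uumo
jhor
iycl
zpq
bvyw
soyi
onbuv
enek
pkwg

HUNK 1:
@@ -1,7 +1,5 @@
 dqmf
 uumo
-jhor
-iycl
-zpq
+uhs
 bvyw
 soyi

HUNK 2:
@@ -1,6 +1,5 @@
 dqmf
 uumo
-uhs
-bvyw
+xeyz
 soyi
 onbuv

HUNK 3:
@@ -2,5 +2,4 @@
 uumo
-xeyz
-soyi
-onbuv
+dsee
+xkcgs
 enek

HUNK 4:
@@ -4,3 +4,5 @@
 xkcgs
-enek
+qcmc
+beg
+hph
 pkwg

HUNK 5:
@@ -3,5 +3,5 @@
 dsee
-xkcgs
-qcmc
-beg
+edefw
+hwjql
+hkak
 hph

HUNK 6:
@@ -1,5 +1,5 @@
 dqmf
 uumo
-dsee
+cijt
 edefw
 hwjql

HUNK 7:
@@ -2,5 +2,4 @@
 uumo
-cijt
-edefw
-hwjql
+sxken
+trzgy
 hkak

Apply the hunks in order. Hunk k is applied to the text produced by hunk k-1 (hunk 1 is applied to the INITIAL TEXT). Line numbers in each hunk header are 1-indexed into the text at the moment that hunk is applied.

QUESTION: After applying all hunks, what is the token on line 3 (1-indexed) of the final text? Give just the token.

Answer: sxken

Derivation:
Hunk 1: at line 1 remove [jhor,iycl,zpq] add [uhs] -> 8 lines: dqmf uumo uhs bvyw soyi onbuv enek pkwg
Hunk 2: at line 1 remove [uhs,bvyw] add [xeyz] -> 7 lines: dqmf uumo xeyz soyi onbuv enek pkwg
Hunk 3: at line 2 remove [xeyz,soyi,onbuv] add [dsee,xkcgs] -> 6 lines: dqmf uumo dsee xkcgs enek pkwg
Hunk 4: at line 4 remove [enek] add [qcmc,beg,hph] -> 8 lines: dqmf uumo dsee xkcgs qcmc beg hph pkwg
Hunk 5: at line 3 remove [xkcgs,qcmc,beg] add [edefw,hwjql,hkak] -> 8 lines: dqmf uumo dsee edefw hwjql hkak hph pkwg
Hunk 6: at line 1 remove [dsee] add [cijt] -> 8 lines: dqmf uumo cijt edefw hwjql hkak hph pkwg
Hunk 7: at line 2 remove [cijt,edefw,hwjql] add [sxken,trzgy] -> 7 lines: dqmf uumo sxken trzgy hkak hph pkwg
Final line 3: sxken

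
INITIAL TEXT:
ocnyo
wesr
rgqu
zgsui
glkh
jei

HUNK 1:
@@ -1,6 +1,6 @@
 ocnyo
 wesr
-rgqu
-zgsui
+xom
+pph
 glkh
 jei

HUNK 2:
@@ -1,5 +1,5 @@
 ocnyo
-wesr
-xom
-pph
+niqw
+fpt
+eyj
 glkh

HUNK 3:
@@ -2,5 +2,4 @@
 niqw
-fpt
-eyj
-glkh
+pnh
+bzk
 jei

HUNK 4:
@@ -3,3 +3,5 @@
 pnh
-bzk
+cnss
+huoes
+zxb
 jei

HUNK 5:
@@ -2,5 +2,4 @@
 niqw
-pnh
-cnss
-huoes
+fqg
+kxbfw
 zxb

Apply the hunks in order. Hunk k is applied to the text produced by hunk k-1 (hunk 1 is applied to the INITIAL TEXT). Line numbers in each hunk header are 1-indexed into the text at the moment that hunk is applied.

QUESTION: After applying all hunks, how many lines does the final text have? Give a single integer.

Hunk 1: at line 1 remove [rgqu,zgsui] add [xom,pph] -> 6 lines: ocnyo wesr xom pph glkh jei
Hunk 2: at line 1 remove [wesr,xom,pph] add [niqw,fpt,eyj] -> 6 lines: ocnyo niqw fpt eyj glkh jei
Hunk 3: at line 2 remove [fpt,eyj,glkh] add [pnh,bzk] -> 5 lines: ocnyo niqw pnh bzk jei
Hunk 4: at line 3 remove [bzk] add [cnss,huoes,zxb] -> 7 lines: ocnyo niqw pnh cnss huoes zxb jei
Hunk 5: at line 2 remove [pnh,cnss,huoes] add [fqg,kxbfw] -> 6 lines: ocnyo niqw fqg kxbfw zxb jei
Final line count: 6

Answer: 6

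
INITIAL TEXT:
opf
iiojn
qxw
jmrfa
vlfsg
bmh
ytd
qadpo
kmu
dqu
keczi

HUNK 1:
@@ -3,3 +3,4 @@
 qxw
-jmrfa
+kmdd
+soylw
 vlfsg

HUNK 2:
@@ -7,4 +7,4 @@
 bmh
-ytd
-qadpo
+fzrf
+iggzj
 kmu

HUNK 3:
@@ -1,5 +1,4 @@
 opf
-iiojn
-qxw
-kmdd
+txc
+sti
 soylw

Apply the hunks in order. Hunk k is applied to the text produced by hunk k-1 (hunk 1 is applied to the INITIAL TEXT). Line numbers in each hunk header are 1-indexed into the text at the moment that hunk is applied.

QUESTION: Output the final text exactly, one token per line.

Answer: opf
txc
sti
soylw
vlfsg
bmh
fzrf
iggzj
kmu
dqu
keczi

Derivation:
Hunk 1: at line 3 remove [jmrfa] add [kmdd,soylw] -> 12 lines: opf iiojn qxw kmdd soylw vlfsg bmh ytd qadpo kmu dqu keczi
Hunk 2: at line 7 remove [ytd,qadpo] add [fzrf,iggzj] -> 12 lines: opf iiojn qxw kmdd soylw vlfsg bmh fzrf iggzj kmu dqu keczi
Hunk 3: at line 1 remove [iiojn,qxw,kmdd] add [txc,sti] -> 11 lines: opf txc sti soylw vlfsg bmh fzrf iggzj kmu dqu keczi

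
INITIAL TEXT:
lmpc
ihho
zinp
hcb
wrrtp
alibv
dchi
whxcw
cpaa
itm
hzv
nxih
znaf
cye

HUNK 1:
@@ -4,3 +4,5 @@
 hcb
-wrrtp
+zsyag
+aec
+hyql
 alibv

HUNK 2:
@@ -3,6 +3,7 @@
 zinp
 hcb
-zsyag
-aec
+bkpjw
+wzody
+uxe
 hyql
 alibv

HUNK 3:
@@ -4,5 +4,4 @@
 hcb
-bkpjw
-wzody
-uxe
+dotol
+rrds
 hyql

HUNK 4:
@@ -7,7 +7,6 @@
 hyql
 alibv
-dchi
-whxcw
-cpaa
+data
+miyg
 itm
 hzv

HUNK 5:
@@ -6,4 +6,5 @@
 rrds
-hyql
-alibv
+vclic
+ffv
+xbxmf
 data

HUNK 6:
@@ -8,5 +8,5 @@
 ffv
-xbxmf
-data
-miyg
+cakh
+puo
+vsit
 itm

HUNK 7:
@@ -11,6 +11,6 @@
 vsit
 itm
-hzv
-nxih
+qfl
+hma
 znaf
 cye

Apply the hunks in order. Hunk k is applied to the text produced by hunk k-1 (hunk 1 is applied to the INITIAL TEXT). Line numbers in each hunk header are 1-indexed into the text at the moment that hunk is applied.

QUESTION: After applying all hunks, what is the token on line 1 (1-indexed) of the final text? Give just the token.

Answer: lmpc

Derivation:
Hunk 1: at line 4 remove [wrrtp] add [zsyag,aec,hyql] -> 16 lines: lmpc ihho zinp hcb zsyag aec hyql alibv dchi whxcw cpaa itm hzv nxih znaf cye
Hunk 2: at line 3 remove [zsyag,aec] add [bkpjw,wzody,uxe] -> 17 lines: lmpc ihho zinp hcb bkpjw wzody uxe hyql alibv dchi whxcw cpaa itm hzv nxih znaf cye
Hunk 3: at line 4 remove [bkpjw,wzody,uxe] add [dotol,rrds] -> 16 lines: lmpc ihho zinp hcb dotol rrds hyql alibv dchi whxcw cpaa itm hzv nxih znaf cye
Hunk 4: at line 7 remove [dchi,whxcw,cpaa] add [data,miyg] -> 15 lines: lmpc ihho zinp hcb dotol rrds hyql alibv data miyg itm hzv nxih znaf cye
Hunk 5: at line 6 remove [hyql,alibv] add [vclic,ffv,xbxmf] -> 16 lines: lmpc ihho zinp hcb dotol rrds vclic ffv xbxmf data miyg itm hzv nxih znaf cye
Hunk 6: at line 8 remove [xbxmf,data,miyg] add [cakh,puo,vsit] -> 16 lines: lmpc ihho zinp hcb dotol rrds vclic ffv cakh puo vsit itm hzv nxih znaf cye
Hunk 7: at line 11 remove [hzv,nxih] add [qfl,hma] -> 16 lines: lmpc ihho zinp hcb dotol rrds vclic ffv cakh puo vsit itm qfl hma znaf cye
Final line 1: lmpc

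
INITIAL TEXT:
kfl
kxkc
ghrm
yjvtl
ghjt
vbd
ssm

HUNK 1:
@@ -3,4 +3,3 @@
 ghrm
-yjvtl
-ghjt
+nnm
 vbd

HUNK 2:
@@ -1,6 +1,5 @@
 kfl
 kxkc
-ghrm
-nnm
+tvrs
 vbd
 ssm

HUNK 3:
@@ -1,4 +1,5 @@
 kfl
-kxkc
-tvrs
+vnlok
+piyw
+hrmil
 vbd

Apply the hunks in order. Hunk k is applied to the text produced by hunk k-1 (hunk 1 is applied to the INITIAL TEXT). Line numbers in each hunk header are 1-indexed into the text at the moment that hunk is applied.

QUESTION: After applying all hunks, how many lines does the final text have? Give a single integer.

Answer: 6

Derivation:
Hunk 1: at line 3 remove [yjvtl,ghjt] add [nnm] -> 6 lines: kfl kxkc ghrm nnm vbd ssm
Hunk 2: at line 1 remove [ghrm,nnm] add [tvrs] -> 5 lines: kfl kxkc tvrs vbd ssm
Hunk 3: at line 1 remove [kxkc,tvrs] add [vnlok,piyw,hrmil] -> 6 lines: kfl vnlok piyw hrmil vbd ssm
Final line count: 6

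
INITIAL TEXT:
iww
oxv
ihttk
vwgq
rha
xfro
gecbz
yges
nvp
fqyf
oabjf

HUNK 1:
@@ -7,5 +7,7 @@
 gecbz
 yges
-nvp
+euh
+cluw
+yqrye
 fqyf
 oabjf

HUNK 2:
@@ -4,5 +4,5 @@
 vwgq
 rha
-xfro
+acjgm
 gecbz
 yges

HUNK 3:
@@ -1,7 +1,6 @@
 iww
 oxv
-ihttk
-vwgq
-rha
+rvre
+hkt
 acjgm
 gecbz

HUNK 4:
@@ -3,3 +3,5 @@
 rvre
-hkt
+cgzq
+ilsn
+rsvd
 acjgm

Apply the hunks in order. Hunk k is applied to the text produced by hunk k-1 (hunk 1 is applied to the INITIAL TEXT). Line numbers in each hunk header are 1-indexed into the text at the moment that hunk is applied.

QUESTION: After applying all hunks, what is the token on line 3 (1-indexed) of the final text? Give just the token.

Hunk 1: at line 7 remove [nvp] add [euh,cluw,yqrye] -> 13 lines: iww oxv ihttk vwgq rha xfro gecbz yges euh cluw yqrye fqyf oabjf
Hunk 2: at line 4 remove [xfro] add [acjgm] -> 13 lines: iww oxv ihttk vwgq rha acjgm gecbz yges euh cluw yqrye fqyf oabjf
Hunk 3: at line 1 remove [ihttk,vwgq,rha] add [rvre,hkt] -> 12 lines: iww oxv rvre hkt acjgm gecbz yges euh cluw yqrye fqyf oabjf
Hunk 4: at line 3 remove [hkt] add [cgzq,ilsn,rsvd] -> 14 lines: iww oxv rvre cgzq ilsn rsvd acjgm gecbz yges euh cluw yqrye fqyf oabjf
Final line 3: rvre

Answer: rvre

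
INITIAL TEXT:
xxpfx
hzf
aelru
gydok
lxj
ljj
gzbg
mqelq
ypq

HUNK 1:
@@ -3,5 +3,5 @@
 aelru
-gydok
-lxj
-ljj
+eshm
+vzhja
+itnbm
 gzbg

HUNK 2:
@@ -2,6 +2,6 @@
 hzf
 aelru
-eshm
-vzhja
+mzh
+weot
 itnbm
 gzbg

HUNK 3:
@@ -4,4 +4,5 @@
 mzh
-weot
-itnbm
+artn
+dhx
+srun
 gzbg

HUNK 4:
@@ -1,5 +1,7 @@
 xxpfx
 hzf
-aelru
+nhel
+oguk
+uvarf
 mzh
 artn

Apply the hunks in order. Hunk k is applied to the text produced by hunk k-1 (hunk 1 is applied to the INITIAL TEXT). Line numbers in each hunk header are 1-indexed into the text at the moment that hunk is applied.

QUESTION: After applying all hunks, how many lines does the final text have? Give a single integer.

Answer: 12

Derivation:
Hunk 1: at line 3 remove [gydok,lxj,ljj] add [eshm,vzhja,itnbm] -> 9 lines: xxpfx hzf aelru eshm vzhja itnbm gzbg mqelq ypq
Hunk 2: at line 2 remove [eshm,vzhja] add [mzh,weot] -> 9 lines: xxpfx hzf aelru mzh weot itnbm gzbg mqelq ypq
Hunk 3: at line 4 remove [weot,itnbm] add [artn,dhx,srun] -> 10 lines: xxpfx hzf aelru mzh artn dhx srun gzbg mqelq ypq
Hunk 4: at line 1 remove [aelru] add [nhel,oguk,uvarf] -> 12 lines: xxpfx hzf nhel oguk uvarf mzh artn dhx srun gzbg mqelq ypq
Final line count: 12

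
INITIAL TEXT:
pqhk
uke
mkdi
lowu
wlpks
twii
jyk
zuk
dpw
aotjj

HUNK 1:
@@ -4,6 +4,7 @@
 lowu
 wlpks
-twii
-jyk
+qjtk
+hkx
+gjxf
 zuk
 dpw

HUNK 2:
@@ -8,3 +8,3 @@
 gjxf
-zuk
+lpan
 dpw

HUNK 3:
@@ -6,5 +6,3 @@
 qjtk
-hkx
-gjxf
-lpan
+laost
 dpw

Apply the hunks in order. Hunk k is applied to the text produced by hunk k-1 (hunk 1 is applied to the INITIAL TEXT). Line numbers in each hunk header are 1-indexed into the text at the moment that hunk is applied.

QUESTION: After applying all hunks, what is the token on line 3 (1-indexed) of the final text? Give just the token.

Answer: mkdi

Derivation:
Hunk 1: at line 4 remove [twii,jyk] add [qjtk,hkx,gjxf] -> 11 lines: pqhk uke mkdi lowu wlpks qjtk hkx gjxf zuk dpw aotjj
Hunk 2: at line 8 remove [zuk] add [lpan] -> 11 lines: pqhk uke mkdi lowu wlpks qjtk hkx gjxf lpan dpw aotjj
Hunk 3: at line 6 remove [hkx,gjxf,lpan] add [laost] -> 9 lines: pqhk uke mkdi lowu wlpks qjtk laost dpw aotjj
Final line 3: mkdi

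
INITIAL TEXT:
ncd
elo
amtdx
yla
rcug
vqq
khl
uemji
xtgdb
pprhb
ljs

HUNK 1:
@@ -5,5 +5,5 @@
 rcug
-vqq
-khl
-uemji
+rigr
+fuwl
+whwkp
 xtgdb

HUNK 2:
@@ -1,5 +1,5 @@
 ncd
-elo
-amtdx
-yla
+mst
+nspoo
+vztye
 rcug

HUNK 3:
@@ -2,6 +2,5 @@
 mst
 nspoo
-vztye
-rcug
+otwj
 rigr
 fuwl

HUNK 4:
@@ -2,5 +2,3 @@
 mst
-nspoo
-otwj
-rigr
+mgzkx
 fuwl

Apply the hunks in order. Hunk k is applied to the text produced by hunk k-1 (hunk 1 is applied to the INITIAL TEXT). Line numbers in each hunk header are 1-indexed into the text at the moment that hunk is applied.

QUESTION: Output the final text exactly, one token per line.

Hunk 1: at line 5 remove [vqq,khl,uemji] add [rigr,fuwl,whwkp] -> 11 lines: ncd elo amtdx yla rcug rigr fuwl whwkp xtgdb pprhb ljs
Hunk 2: at line 1 remove [elo,amtdx,yla] add [mst,nspoo,vztye] -> 11 lines: ncd mst nspoo vztye rcug rigr fuwl whwkp xtgdb pprhb ljs
Hunk 3: at line 2 remove [vztye,rcug] add [otwj] -> 10 lines: ncd mst nspoo otwj rigr fuwl whwkp xtgdb pprhb ljs
Hunk 4: at line 2 remove [nspoo,otwj,rigr] add [mgzkx] -> 8 lines: ncd mst mgzkx fuwl whwkp xtgdb pprhb ljs

Answer: ncd
mst
mgzkx
fuwl
whwkp
xtgdb
pprhb
ljs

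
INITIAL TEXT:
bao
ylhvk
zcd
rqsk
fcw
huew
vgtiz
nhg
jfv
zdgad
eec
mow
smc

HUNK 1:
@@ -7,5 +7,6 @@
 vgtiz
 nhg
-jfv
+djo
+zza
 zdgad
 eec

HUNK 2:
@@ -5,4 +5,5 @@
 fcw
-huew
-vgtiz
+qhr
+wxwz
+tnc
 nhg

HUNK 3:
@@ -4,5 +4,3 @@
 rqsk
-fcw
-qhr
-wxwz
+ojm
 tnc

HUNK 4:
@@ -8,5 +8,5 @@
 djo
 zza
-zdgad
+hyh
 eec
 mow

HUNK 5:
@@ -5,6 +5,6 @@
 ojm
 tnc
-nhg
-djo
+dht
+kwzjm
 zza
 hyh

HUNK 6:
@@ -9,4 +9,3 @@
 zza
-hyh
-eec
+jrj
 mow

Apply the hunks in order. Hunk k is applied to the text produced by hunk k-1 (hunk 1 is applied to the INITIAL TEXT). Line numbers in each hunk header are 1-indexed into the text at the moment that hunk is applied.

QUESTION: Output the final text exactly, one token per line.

Answer: bao
ylhvk
zcd
rqsk
ojm
tnc
dht
kwzjm
zza
jrj
mow
smc

Derivation:
Hunk 1: at line 7 remove [jfv] add [djo,zza] -> 14 lines: bao ylhvk zcd rqsk fcw huew vgtiz nhg djo zza zdgad eec mow smc
Hunk 2: at line 5 remove [huew,vgtiz] add [qhr,wxwz,tnc] -> 15 lines: bao ylhvk zcd rqsk fcw qhr wxwz tnc nhg djo zza zdgad eec mow smc
Hunk 3: at line 4 remove [fcw,qhr,wxwz] add [ojm] -> 13 lines: bao ylhvk zcd rqsk ojm tnc nhg djo zza zdgad eec mow smc
Hunk 4: at line 8 remove [zdgad] add [hyh] -> 13 lines: bao ylhvk zcd rqsk ojm tnc nhg djo zza hyh eec mow smc
Hunk 5: at line 5 remove [nhg,djo] add [dht,kwzjm] -> 13 lines: bao ylhvk zcd rqsk ojm tnc dht kwzjm zza hyh eec mow smc
Hunk 6: at line 9 remove [hyh,eec] add [jrj] -> 12 lines: bao ylhvk zcd rqsk ojm tnc dht kwzjm zza jrj mow smc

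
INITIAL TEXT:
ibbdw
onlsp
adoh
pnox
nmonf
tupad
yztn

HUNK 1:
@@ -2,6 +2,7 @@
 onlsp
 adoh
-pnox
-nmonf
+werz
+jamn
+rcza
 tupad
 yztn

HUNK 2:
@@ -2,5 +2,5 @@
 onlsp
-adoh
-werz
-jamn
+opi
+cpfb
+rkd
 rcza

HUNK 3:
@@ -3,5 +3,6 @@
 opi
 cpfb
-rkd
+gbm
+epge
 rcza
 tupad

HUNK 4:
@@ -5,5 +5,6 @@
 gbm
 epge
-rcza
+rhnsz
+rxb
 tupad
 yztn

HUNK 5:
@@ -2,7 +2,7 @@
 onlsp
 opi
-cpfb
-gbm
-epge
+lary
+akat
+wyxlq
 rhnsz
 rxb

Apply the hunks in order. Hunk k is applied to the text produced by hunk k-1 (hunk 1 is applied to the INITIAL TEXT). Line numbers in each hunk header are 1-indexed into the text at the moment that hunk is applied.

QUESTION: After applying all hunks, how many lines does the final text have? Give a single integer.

Hunk 1: at line 2 remove [pnox,nmonf] add [werz,jamn,rcza] -> 8 lines: ibbdw onlsp adoh werz jamn rcza tupad yztn
Hunk 2: at line 2 remove [adoh,werz,jamn] add [opi,cpfb,rkd] -> 8 lines: ibbdw onlsp opi cpfb rkd rcza tupad yztn
Hunk 3: at line 3 remove [rkd] add [gbm,epge] -> 9 lines: ibbdw onlsp opi cpfb gbm epge rcza tupad yztn
Hunk 4: at line 5 remove [rcza] add [rhnsz,rxb] -> 10 lines: ibbdw onlsp opi cpfb gbm epge rhnsz rxb tupad yztn
Hunk 5: at line 2 remove [cpfb,gbm,epge] add [lary,akat,wyxlq] -> 10 lines: ibbdw onlsp opi lary akat wyxlq rhnsz rxb tupad yztn
Final line count: 10

Answer: 10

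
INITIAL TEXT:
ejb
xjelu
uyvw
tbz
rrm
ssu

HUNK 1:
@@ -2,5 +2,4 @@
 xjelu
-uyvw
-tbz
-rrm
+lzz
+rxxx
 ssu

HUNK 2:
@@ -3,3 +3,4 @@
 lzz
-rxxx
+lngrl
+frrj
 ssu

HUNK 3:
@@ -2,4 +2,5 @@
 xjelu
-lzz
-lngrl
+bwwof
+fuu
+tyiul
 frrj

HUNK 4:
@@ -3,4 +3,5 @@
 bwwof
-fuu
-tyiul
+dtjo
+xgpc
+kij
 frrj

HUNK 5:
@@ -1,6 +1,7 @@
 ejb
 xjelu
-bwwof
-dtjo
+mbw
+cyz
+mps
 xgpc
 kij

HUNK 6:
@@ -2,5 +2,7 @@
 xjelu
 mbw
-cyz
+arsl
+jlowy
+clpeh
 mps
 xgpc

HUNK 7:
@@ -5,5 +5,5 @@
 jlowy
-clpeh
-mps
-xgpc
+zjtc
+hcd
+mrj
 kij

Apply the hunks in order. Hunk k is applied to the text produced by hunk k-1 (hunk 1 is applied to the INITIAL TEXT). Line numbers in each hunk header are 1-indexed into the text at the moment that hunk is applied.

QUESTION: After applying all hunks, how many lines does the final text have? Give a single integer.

Answer: 11

Derivation:
Hunk 1: at line 2 remove [uyvw,tbz,rrm] add [lzz,rxxx] -> 5 lines: ejb xjelu lzz rxxx ssu
Hunk 2: at line 3 remove [rxxx] add [lngrl,frrj] -> 6 lines: ejb xjelu lzz lngrl frrj ssu
Hunk 3: at line 2 remove [lzz,lngrl] add [bwwof,fuu,tyiul] -> 7 lines: ejb xjelu bwwof fuu tyiul frrj ssu
Hunk 4: at line 3 remove [fuu,tyiul] add [dtjo,xgpc,kij] -> 8 lines: ejb xjelu bwwof dtjo xgpc kij frrj ssu
Hunk 5: at line 1 remove [bwwof,dtjo] add [mbw,cyz,mps] -> 9 lines: ejb xjelu mbw cyz mps xgpc kij frrj ssu
Hunk 6: at line 2 remove [cyz] add [arsl,jlowy,clpeh] -> 11 lines: ejb xjelu mbw arsl jlowy clpeh mps xgpc kij frrj ssu
Hunk 7: at line 5 remove [clpeh,mps,xgpc] add [zjtc,hcd,mrj] -> 11 lines: ejb xjelu mbw arsl jlowy zjtc hcd mrj kij frrj ssu
Final line count: 11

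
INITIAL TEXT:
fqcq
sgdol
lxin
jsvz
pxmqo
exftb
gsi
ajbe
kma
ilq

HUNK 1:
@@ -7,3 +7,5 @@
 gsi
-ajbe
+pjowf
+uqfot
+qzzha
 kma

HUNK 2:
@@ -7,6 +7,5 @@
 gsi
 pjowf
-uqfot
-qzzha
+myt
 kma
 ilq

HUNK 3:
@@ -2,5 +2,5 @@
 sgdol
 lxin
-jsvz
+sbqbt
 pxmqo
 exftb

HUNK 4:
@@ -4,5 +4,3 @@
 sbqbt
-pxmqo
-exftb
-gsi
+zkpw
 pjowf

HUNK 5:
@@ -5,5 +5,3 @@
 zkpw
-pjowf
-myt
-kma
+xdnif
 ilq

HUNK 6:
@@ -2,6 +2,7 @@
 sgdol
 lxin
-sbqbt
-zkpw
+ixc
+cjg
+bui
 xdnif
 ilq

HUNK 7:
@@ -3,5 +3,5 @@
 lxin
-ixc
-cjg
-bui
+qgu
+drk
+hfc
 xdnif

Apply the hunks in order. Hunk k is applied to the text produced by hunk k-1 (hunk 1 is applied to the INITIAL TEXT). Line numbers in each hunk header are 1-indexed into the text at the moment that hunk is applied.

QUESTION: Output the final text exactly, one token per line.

Answer: fqcq
sgdol
lxin
qgu
drk
hfc
xdnif
ilq

Derivation:
Hunk 1: at line 7 remove [ajbe] add [pjowf,uqfot,qzzha] -> 12 lines: fqcq sgdol lxin jsvz pxmqo exftb gsi pjowf uqfot qzzha kma ilq
Hunk 2: at line 7 remove [uqfot,qzzha] add [myt] -> 11 lines: fqcq sgdol lxin jsvz pxmqo exftb gsi pjowf myt kma ilq
Hunk 3: at line 2 remove [jsvz] add [sbqbt] -> 11 lines: fqcq sgdol lxin sbqbt pxmqo exftb gsi pjowf myt kma ilq
Hunk 4: at line 4 remove [pxmqo,exftb,gsi] add [zkpw] -> 9 lines: fqcq sgdol lxin sbqbt zkpw pjowf myt kma ilq
Hunk 5: at line 5 remove [pjowf,myt,kma] add [xdnif] -> 7 lines: fqcq sgdol lxin sbqbt zkpw xdnif ilq
Hunk 6: at line 2 remove [sbqbt,zkpw] add [ixc,cjg,bui] -> 8 lines: fqcq sgdol lxin ixc cjg bui xdnif ilq
Hunk 7: at line 3 remove [ixc,cjg,bui] add [qgu,drk,hfc] -> 8 lines: fqcq sgdol lxin qgu drk hfc xdnif ilq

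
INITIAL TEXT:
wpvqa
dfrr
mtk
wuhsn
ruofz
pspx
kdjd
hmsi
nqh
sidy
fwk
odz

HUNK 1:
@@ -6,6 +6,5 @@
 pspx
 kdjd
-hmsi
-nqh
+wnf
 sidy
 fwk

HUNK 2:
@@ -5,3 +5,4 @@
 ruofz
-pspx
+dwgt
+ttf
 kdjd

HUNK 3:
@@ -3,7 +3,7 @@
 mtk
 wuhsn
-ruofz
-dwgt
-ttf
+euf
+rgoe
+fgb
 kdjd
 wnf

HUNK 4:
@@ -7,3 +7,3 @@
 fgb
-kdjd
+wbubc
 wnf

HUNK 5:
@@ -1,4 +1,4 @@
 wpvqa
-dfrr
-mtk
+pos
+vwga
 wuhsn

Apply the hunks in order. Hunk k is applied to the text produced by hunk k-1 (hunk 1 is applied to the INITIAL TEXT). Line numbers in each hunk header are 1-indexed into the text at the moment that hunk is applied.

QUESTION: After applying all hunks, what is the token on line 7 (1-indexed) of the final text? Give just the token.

Hunk 1: at line 6 remove [hmsi,nqh] add [wnf] -> 11 lines: wpvqa dfrr mtk wuhsn ruofz pspx kdjd wnf sidy fwk odz
Hunk 2: at line 5 remove [pspx] add [dwgt,ttf] -> 12 lines: wpvqa dfrr mtk wuhsn ruofz dwgt ttf kdjd wnf sidy fwk odz
Hunk 3: at line 3 remove [ruofz,dwgt,ttf] add [euf,rgoe,fgb] -> 12 lines: wpvqa dfrr mtk wuhsn euf rgoe fgb kdjd wnf sidy fwk odz
Hunk 4: at line 7 remove [kdjd] add [wbubc] -> 12 lines: wpvqa dfrr mtk wuhsn euf rgoe fgb wbubc wnf sidy fwk odz
Hunk 5: at line 1 remove [dfrr,mtk] add [pos,vwga] -> 12 lines: wpvqa pos vwga wuhsn euf rgoe fgb wbubc wnf sidy fwk odz
Final line 7: fgb

Answer: fgb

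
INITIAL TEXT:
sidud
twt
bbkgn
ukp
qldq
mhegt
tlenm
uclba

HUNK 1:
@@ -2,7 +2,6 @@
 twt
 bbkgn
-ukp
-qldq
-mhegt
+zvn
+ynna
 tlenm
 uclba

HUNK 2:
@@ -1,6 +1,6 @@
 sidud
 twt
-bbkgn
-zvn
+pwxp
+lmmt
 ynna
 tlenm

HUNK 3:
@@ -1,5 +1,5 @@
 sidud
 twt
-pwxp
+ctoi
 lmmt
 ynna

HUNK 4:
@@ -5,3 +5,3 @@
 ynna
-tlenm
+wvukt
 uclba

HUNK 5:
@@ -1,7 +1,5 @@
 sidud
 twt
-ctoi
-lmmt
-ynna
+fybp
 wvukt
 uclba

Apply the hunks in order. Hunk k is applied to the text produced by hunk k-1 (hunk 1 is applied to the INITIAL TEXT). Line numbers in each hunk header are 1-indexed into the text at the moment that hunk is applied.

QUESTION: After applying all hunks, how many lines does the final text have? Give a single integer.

Answer: 5

Derivation:
Hunk 1: at line 2 remove [ukp,qldq,mhegt] add [zvn,ynna] -> 7 lines: sidud twt bbkgn zvn ynna tlenm uclba
Hunk 2: at line 1 remove [bbkgn,zvn] add [pwxp,lmmt] -> 7 lines: sidud twt pwxp lmmt ynna tlenm uclba
Hunk 3: at line 1 remove [pwxp] add [ctoi] -> 7 lines: sidud twt ctoi lmmt ynna tlenm uclba
Hunk 4: at line 5 remove [tlenm] add [wvukt] -> 7 lines: sidud twt ctoi lmmt ynna wvukt uclba
Hunk 5: at line 1 remove [ctoi,lmmt,ynna] add [fybp] -> 5 lines: sidud twt fybp wvukt uclba
Final line count: 5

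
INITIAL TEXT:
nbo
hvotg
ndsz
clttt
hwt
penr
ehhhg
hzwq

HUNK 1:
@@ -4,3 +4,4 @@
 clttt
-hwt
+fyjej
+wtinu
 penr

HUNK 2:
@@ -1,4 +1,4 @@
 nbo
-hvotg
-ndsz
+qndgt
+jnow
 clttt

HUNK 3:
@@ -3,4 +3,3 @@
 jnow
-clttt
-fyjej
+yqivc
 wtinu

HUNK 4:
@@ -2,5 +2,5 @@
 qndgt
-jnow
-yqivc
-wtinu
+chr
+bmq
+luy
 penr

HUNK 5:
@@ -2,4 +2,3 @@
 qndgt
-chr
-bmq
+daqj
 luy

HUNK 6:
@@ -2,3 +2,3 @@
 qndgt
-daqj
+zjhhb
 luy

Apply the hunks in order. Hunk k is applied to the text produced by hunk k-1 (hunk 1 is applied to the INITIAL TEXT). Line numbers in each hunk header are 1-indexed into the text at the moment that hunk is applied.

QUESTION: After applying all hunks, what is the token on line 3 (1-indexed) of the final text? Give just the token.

Hunk 1: at line 4 remove [hwt] add [fyjej,wtinu] -> 9 lines: nbo hvotg ndsz clttt fyjej wtinu penr ehhhg hzwq
Hunk 2: at line 1 remove [hvotg,ndsz] add [qndgt,jnow] -> 9 lines: nbo qndgt jnow clttt fyjej wtinu penr ehhhg hzwq
Hunk 3: at line 3 remove [clttt,fyjej] add [yqivc] -> 8 lines: nbo qndgt jnow yqivc wtinu penr ehhhg hzwq
Hunk 4: at line 2 remove [jnow,yqivc,wtinu] add [chr,bmq,luy] -> 8 lines: nbo qndgt chr bmq luy penr ehhhg hzwq
Hunk 5: at line 2 remove [chr,bmq] add [daqj] -> 7 lines: nbo qndgt daqj luy penr ehhhg hzwq
Hunk 6: at line 2 remove [daqj] add [zjhhb] -> 7 lines: nbo qndgt zjhhb luy penr ehhhg hzwq
Final line 3: zjhhb

Answer: zjhhb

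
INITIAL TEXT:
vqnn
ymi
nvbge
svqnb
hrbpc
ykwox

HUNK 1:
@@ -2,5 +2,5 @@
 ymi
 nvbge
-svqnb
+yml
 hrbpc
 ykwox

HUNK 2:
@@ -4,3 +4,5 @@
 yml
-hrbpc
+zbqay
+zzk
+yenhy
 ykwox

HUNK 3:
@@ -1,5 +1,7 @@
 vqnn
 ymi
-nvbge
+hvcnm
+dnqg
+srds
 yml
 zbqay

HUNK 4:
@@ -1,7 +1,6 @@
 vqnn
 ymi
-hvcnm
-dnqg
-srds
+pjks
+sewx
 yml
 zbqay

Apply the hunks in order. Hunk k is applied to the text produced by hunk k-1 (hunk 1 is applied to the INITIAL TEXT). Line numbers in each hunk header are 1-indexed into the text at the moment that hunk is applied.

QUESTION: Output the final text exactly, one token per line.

Answer: vqnn
ymi
pjks
sewx
yml
zbqay
zzk
yenhy
ykwox

Derivation:
Hunk 1: at line 2 remove [svqnb] add [yml] -> 6 lines: vqnn ymi nvbge yml hrbpc ykwox
Hunk 2: at line 4 remove [hrbpc] add [zbqay,zzk,yenhy] -> 8 lines: vqnn ymi nvbge yml zbqay zzk yenhy ykwox
Hunk 3: at line 1 remove [nvbge] add [hvcnm,dnqg,srds] -> 10 lines: vqnn ymi hvcnm dnqg srds yml zbqay zzk yenhy ykwox
Hunk 4: at line 1 remove [hvcnm,dnqg,srds] add [pjks,sewx] -> 9 lines: vqnn ymi pjks sewx yml zbqay zzk yenhy ykwox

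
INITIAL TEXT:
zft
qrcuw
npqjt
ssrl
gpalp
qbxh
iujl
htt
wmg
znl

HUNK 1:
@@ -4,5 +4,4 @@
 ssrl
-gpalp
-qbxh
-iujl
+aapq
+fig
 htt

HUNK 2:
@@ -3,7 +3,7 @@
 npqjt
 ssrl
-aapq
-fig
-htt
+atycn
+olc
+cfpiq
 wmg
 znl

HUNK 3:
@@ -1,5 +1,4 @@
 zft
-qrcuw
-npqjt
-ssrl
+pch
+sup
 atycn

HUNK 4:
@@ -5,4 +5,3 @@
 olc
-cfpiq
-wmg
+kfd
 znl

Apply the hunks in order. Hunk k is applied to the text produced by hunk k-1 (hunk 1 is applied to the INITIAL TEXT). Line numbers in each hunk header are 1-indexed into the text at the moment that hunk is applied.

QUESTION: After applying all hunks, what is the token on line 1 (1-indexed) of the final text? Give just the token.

Hunk 1: at line 4 remove [gpalp,qbxh,iujl] add [aapq,fig] -> 9 lines: zft qrcuw npqjt ssrl aapq fig htt wmg znl
Hunk 2: at line 3 remove [aapq,fig,htt] add [atycn,olc,cfpiq] -> 9 lines: zft qrcuw npqjt ssrl atycn olc cfpiq wmg znl
Hunk 3: at line 1 remove [qrcuw,npqjt,ssrl] add [pch,sup] -> 8 lines: zft pch sup atycn olc cfpiq wmg znl
Hunk 4: at line 5 remove [cfpiq,wmg] add [kfd] -> 7 lines: zft pch sup atycn olc kfd znl
Final line 1: zft

Answer: zft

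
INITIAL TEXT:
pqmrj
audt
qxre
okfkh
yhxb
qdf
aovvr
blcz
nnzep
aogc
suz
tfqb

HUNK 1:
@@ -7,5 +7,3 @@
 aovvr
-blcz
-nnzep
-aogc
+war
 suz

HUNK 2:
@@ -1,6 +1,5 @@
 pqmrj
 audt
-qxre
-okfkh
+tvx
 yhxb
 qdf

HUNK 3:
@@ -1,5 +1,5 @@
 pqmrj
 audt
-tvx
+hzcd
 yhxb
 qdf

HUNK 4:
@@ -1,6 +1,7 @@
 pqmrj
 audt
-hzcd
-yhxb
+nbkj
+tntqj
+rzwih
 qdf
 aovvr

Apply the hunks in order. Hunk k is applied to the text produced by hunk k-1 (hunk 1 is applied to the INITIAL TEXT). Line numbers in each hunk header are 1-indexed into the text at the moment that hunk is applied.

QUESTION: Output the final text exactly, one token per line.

Hunk 1: at line 7 remove [blcz,nnzep,aogc] add [war] -> 10 lines: pqmrj audt qxre okfkh yhxb qdf aovvr war suz tfqb
Hunk 2: at line 1 remove [qxre,okfkh] add [tvx] -> 9 lines: pqmrj audt tvx yhxb qdf aovvr war suz tfqb
Hunk 3: at line 1 remove [tvx] add [hzcd] -> 9 lines: pqmrj audt hzcd yhxb qdf aovvr war suz tfqb
Hunk 4: at line 1 remove [hzcd,yhxb] add [nbkj,tntqj,rzwih] -> 10 lines: pqmrj audt nbkj tntqj rzwih qdf aovvr war suz tfqb

Answer: pqmrj
audt
nbkj
tntqj
rzwih
qdf
aovvr
war
suz
tfqb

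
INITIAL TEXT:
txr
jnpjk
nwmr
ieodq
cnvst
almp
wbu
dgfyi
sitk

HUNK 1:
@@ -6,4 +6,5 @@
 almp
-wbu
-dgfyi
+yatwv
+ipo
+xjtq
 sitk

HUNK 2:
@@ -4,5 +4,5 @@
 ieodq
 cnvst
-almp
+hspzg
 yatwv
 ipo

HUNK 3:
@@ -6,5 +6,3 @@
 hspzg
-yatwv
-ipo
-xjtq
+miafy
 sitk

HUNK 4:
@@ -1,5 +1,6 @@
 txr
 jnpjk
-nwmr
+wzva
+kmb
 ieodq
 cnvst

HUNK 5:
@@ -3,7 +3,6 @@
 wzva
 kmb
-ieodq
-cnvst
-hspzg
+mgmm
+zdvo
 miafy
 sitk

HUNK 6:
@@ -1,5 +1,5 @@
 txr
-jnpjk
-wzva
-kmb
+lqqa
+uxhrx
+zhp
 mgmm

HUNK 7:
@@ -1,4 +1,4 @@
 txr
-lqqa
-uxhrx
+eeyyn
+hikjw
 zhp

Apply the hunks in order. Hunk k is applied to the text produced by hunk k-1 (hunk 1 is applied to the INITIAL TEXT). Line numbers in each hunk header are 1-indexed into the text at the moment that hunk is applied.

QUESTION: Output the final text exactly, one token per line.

Answer: txr
eeyyn
hikjw
zhp
mgmm
zdvo
miafy
sitk

Derivation:
Hunk 1: at line 6 remove [wbu,dgfyi] add [yatwv,ipo,xjtq] -> 10 lines: txr jnpjk nwmr ieodq cnvst almp yatwv ipo xjtq sitk
Hunk 2: at line 4 remove [almp] add [hspzg] -> 10 lines: txr jnpjk nwmr ieodq cnvst hspzg yatwv ipo xjtq sitk
Hunk 3: at line 6 remove [yatwv,ipo,xjtq] add [miafy] -> 8 lines: txr jnpjk nwmr ieodq cnvst hspzg miafy sitk
Hunk 4: at line 1 remove [nwmr] add [wzva,kmb] -> 9 lines: txr jnpjk wzva kmb ieodq cnvst hspzg miafy sitk
Hunk 5: at line 3 remove [ieodq,cnvst,hspzg] add [mgmm,zdvo] -> 8 lines: txr jnpjk wzva kmb mgmm zdvo miafy sitk
Hunk 6: at line 1 remove [jnpjk,wzva,kmb] add [lqqa,uxhrx,zhp] -> 8 lines: txr lqqa uxhrx zhp mgmm zdvo miafy sitk
Hunk 7: at line 1 remove [lqqa,uxhrx] add [eeyyn,hikjw] -> 8 lines: txr eeyyn hikjw zhp mgmm zdvo miafy sitk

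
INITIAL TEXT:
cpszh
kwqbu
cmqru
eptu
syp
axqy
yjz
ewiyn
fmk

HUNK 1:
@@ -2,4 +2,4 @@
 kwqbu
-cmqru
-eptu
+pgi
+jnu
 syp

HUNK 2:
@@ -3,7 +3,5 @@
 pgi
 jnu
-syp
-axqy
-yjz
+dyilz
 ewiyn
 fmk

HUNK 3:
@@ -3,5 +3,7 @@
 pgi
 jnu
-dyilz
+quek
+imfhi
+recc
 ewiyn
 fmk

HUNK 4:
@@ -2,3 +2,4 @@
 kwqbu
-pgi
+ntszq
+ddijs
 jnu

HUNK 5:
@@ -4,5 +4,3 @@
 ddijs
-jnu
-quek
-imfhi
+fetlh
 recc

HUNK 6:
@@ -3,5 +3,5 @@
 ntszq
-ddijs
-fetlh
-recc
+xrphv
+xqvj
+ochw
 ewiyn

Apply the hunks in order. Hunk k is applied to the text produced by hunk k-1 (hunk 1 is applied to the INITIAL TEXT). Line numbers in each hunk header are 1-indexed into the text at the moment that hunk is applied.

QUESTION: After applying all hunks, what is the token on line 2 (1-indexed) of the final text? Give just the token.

Hunk 1: at line 2 remove [cmqru,eptu] add [pgi,jnu] -> 9 lines: cpszh kwqbu pgi jnu syp axqy yjz ewiyn fmk
Hunk 2: at line 3 remove [syp,axqy,yjz] add [dyilz] -> 7 lines: cpszh kwqbu pgi jnu dyilz ewiyn fmk
Hunk 3: at line 3 remove [dyilz] add [quek,imfhi,recc] -> 9 lines: cpszh kwqbu pgi jnu quek imfhi recc ewiyn fmk
Hunk 4: at line 2 remove [pgi] add [ntszq,ddijs] -> 10 lines: cpszh kwqbu ntszq ddijs jnu quek imfhi recc ewiyn fmk
Hunk 5: at line 4 remove [jnu,quek,imfhi] add [fetlh] -> 8 lines: cpszh kwqbu ntszq ddijs fetlh recc ewiyn fmk
Hunk 6: at line 3 remove [ddijs,fetlh,recc] add [xrphv,xqvj,ochw] -> 8 lines: cpszh kwqbu ntszq xrphv xqvj ochw ewiyn fmk
Final line 2: kwqbu

Answer: kwqbu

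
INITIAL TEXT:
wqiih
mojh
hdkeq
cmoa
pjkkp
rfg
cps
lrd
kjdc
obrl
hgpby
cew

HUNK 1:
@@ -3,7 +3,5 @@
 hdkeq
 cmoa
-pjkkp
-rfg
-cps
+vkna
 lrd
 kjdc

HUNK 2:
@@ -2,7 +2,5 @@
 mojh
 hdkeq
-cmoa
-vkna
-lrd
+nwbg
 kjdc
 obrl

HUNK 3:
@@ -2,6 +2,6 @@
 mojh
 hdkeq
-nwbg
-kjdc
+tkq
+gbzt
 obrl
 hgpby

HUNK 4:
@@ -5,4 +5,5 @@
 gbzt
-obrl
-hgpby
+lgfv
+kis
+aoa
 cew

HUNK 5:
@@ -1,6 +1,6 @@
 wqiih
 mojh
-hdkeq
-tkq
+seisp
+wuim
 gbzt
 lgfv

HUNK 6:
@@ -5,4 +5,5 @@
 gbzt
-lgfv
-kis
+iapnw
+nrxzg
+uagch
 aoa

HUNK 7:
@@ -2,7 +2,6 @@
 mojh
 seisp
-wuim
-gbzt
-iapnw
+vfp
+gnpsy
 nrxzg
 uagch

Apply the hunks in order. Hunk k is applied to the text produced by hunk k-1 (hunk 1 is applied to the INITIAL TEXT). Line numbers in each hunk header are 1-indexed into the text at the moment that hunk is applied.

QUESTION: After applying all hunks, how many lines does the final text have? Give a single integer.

Answer: 9

Derivation:
Hunk 1: at line 3 remove [pjkkp,rfg,cps] add [vkna] -> 10 lines: wqiih mojh hdkeq cmoa vkna lrd kjdc obrl hgpby cew
Hunk 2: at line 2 remove [cmoa,vkna,lrd] add [nwbg] -> 8 lines: wqiih mojh hdkeq nwbg kjdc obrl hgpby cew
Hunk 3: at line 2 remove [nwbg,kjdc] add [tkq,gbzt] -> 8 lines: wqiih mojh hdkeq tkq gbzt obrl hgpby cew
Hunk 4: at line 5 remove [obrl,hgpby] add [lgfv,kis,aoa] -> 9 lines: wqiih mojh hdkeq tkq gbzt lgfv kis aoa cew
Hunk 5: at line 1 remove [hdkeq,tkq] add [seisp,wuim] -> 9 lines: wqiih mojh seisp wuim gbzt lgfv kis aoa cew
Hunk 6: at line 5 remove [lgfv,kis] add [iapnw,nrxzg,uagch] -> 10 lines: wqiih mojh seisp wuim gbzt iapnw nrxzg uagch aoa cew
Hunk 7: at line 2 remove [wuim,gbzt,iapnw] add [vfp,gnpsy] -> 9 lines: wqiih mojh seisp vfp gnpsy nrxzg uagch aoa cew
Final line count: 9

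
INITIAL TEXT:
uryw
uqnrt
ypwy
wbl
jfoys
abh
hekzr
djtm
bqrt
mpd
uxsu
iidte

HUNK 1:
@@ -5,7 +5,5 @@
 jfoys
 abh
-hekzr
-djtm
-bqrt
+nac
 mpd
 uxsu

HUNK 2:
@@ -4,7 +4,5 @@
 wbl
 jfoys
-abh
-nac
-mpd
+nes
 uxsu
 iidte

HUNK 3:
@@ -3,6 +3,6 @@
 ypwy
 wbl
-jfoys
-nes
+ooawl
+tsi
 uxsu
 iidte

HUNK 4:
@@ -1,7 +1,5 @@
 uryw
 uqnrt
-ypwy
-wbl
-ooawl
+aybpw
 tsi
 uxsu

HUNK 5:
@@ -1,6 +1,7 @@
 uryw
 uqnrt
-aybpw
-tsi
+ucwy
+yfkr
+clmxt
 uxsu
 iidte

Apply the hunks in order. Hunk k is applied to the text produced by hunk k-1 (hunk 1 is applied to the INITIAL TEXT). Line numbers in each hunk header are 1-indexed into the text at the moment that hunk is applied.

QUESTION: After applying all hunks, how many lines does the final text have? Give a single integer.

Hunk 1: at line 5 remove [hekzr,djtm,bqrt] add [nac] -> 10 lines: uryw uqnrt ypwy wbl jfoys abh nac mpd uxsu iidte
Hunk 2: at line 4 remove [abh,nac,mpd] add [nes] -> 8 lines: uryw uqnrt ypwy wbl jfoys nes uxsu iidte
Hunk 3: at line 3 remove [jfoys,nes] add [ooawl,tsi] -> 8 lines: uryw uqnrt ypwy wbl ooawl tsi uxsu iidte
Hunk 4: at line 1 remove [ypwy,wbl,ooawl] add [aybpw] -> 6 lines: uryw uqnrt aybpw tsi uxsu iidte
Hunk 5: at line 1 remove [aybpw,tsi] add [ucwy,yfkr,clmxt] -> 7 lines: uryw uqnrt ucwy yfkr clmxt uxsu iidte
Final line count: 7

Answer: 7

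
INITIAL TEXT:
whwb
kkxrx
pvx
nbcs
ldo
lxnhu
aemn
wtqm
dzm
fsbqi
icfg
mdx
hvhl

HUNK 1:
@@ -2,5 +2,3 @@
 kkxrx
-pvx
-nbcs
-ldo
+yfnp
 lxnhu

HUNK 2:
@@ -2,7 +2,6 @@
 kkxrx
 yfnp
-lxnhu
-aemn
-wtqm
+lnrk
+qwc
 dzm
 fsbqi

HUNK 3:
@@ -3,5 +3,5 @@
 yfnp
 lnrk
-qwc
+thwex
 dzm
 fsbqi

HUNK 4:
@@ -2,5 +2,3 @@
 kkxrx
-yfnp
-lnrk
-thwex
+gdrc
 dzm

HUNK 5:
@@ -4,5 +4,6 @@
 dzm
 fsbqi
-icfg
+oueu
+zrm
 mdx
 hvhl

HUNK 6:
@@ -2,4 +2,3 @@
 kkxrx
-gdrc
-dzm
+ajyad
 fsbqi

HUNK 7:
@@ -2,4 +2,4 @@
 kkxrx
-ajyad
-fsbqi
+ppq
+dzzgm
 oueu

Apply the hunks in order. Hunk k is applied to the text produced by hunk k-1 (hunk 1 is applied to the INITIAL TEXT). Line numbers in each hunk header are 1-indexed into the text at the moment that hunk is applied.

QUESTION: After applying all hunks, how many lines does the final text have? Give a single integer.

Answer: 8

Derivation:
Hunk 1: at line 2 remove [pvx,nbcs,ldo] add [yfnp] -> 11 lines: whwb kkxrx yfnp lxnhu aemn wtqm dzm fsbqi icfg mdx hvhl
Hunk 2: at line 2 remove [lxnhu,aemn,wtqm] add [lnrk,qwc] -> 10 lines: whwb kkxrx yfnp lnrk qwc dzm fsbqi icfg mdx hvhl
Hunk 3: at line 3 remove [qwc] add [thwex] -> 10 lines: whwb kkxrx yfnp lnrk thwex dzm fsbqi icfg mdx hvhl
Hunk 4: at line 2 remove [yfnp,lnrk,thwex] add [gdrc] -> 8 lines: whwb kkxrx gdrc dzm fsbqi icfg mdx hvhl
Hunk 5: at line 4 remove [icfg] add [oueu,zrm] -> 9 lines: whwb kkxrx gdrc dzm fsbqi oueu zrm mdx hvhl
Hunk 6: at line 2 remove [gdrc,dzm] add [ajyad] -> 8 lines: whwb kkxrx ajyad fsbqi oueu zrm mdx hvhl
Hunk 7: at line 2 remove [ajyad,fsbqi] add [ppq,dzzgm] -> 8 lines: whwb kkxrx ppq dzzgm oueu zrm mdx hvhl
Final line count: 8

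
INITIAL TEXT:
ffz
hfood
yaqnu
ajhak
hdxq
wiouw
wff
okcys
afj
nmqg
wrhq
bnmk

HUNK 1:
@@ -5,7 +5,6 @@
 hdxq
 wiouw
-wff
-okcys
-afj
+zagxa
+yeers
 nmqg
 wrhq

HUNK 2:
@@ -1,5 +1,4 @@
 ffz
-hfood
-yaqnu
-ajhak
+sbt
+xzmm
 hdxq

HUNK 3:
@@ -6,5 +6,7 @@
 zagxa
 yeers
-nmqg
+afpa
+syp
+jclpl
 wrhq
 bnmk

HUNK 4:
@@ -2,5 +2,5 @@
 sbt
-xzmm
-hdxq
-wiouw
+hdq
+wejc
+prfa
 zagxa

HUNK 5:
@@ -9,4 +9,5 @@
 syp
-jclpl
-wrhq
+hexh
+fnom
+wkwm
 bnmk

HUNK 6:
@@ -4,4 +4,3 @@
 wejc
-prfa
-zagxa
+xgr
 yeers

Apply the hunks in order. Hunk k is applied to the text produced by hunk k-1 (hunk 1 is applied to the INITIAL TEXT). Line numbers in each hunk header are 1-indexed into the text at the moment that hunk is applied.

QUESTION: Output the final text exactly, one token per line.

Answer: ffz
sbt
hdq
wejc
xgr
yeers
afpa
syp
hexh
fnom
wkwm
bnmk

Derivation:
Hunk 1: at line 5 remove [wff,okcys,afj] add [zagxa,yeers] -> 11 lines: ffz hfood yaqnu ajhak hdxq wiouw zagxa yeers nmqg wrhq bnmk
Hunk 2: at line 1 remove [hfood,yaqnu,ajhak] add [sbt,xzmm] -> 10 lines: ffz sbt xzmm hdxq wiouw zagxa yeers nmqg wrhq bnmk
Hunk 3: at line 6 remove [nmqg] add [afpa,syp,jclpl] -> 12 lines: ffz sbt xzmm hdxq wiouw zagxa yeers afpa syp jclpl wrhq bnmk
Hunk 4: at line 2 remove [xzmm,hdxq,wiouw] add [hdq,wejc,prfa] -> 12 lines: ffz sbt hdq wejc prfa zagxa yeers afpa syp jclpl wrhq bnmk
Hunk 5: at line 9 remove [jclpl,wrhq] add [hexh,fnom,wkwm] -> 13 lines: ffz sbt hdq wejc prfa zagxa yeers afpa syp hexh fnom wkwm bnmk
Hunk 6: at line 4 remove [prfa,zagxa] add [xgr] -> 12 lines: ffz sbt hdq wejc xgr yeers afpa syp hexh fnom wkwm bnmk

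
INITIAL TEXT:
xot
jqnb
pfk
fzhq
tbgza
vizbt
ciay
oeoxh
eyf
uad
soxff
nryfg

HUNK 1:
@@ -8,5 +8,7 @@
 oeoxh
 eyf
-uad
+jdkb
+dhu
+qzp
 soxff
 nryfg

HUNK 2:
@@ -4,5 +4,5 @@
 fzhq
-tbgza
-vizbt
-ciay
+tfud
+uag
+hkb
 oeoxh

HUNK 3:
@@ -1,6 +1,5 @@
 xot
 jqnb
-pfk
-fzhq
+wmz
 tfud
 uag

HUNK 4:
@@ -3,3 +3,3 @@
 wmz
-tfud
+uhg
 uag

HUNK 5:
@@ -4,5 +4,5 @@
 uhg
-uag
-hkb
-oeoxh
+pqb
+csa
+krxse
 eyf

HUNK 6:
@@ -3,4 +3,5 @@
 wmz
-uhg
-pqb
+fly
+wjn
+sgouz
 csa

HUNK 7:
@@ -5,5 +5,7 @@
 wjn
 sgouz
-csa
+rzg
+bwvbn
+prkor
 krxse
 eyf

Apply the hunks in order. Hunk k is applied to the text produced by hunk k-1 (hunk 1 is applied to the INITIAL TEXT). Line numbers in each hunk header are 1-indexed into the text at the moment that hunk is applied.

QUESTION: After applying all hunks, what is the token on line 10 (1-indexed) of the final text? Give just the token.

Answer: krxse

Derivation:
Hunk 1: at line 8 remove [uad] add [jdkb,dhu,qzp] -> 14 lines: xot jqnb pfk fzhq tbgza vizbt ciay oeoxh eyf jdkb dhu qzp soxff nryfg
Hunk 2: at line 4 remove [tbgza,vizbt,ciay] add [tfud,uag,hkb] -> 14 lines: xot jqnb pfk fzhq tfud uag hkb oeoxh eyf jdkb dhu qzp soxff nryfg
Hunk 3: at line 1 remove [pfk,fzhq] add [wmz] -> 13 lines: xot jqnb wmz tfud uag hkb oeoxh eyf jdkb dhu qzp soxff nryfg
Hunk 4: at line 3 remove [tfud] add [uhg] -> 13 lines: xot jqnb wmz uhg uag hkb oeoxh eyf jdkb dhu qzp soxff nryfg
Hunk 5: at line 4 remove [uag,hkb,oeoxh] add [pqb,csa,krxse] -> 13 lines: xot jqnb wmz uhg pqb csa krxse eyf jdkb dhu qzp soxff nryfg
Hunk 6: at line 3 remove [uhg,pqb] add [fly,wjn,sgouz] -> 14 lines: xot jqnb wmz fly wjn sgouz csa krxse eyf jdkb dhu qzp soxff nryfg
Hunk 7: at line 5 remove [csa] add [rzg,bwvbn,prkor] -> 16 lines: xot jqnb wmz fly wjn sgouz rzg bwvbn prkor krxse eyf jdkb dhu qzp soxff nryfg
Final line 10: krxse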